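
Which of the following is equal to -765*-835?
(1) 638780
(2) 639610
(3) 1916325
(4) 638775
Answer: 4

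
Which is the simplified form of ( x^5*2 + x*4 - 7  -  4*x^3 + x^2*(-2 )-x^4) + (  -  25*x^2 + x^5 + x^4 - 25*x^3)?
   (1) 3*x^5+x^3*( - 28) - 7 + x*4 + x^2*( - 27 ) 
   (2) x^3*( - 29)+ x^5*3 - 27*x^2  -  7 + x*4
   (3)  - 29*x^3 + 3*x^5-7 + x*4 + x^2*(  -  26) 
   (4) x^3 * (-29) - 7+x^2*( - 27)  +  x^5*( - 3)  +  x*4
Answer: 2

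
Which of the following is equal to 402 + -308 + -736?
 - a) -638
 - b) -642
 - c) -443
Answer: b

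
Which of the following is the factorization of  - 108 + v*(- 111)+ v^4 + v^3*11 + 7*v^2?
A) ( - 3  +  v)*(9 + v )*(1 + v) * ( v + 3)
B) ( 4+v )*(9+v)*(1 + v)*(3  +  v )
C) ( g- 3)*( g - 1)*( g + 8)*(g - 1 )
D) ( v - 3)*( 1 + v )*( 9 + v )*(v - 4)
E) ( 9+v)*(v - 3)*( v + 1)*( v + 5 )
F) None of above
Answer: F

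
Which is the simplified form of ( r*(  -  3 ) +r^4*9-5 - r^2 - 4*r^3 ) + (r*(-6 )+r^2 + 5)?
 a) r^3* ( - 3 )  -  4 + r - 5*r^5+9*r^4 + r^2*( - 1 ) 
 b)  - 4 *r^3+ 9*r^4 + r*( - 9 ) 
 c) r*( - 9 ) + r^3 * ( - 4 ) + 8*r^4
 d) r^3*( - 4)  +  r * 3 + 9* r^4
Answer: b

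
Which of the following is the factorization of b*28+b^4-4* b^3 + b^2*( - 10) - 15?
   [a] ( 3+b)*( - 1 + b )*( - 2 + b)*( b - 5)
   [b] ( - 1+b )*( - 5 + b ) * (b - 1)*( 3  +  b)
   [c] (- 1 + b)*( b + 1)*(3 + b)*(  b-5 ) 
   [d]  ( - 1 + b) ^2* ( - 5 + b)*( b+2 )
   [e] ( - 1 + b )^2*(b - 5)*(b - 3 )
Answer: b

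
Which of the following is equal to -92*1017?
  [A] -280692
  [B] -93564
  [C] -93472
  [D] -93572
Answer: B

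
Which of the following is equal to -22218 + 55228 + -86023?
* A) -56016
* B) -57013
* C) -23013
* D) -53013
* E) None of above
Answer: D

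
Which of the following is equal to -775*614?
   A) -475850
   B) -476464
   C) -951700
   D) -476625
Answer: A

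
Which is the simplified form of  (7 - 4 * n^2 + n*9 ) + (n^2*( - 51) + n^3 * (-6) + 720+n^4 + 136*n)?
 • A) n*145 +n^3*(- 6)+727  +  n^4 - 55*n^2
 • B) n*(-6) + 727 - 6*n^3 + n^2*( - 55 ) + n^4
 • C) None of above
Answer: A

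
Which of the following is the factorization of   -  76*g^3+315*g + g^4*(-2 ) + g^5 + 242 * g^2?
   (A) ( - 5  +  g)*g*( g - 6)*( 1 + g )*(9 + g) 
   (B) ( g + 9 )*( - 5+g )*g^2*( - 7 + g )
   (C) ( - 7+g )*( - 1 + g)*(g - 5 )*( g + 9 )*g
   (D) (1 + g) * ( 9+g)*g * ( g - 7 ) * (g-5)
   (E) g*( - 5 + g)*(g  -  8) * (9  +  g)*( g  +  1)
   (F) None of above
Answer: D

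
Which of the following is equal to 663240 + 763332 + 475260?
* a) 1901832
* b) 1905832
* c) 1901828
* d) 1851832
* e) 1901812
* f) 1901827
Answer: a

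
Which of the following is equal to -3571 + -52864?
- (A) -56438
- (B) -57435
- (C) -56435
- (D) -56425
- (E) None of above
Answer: C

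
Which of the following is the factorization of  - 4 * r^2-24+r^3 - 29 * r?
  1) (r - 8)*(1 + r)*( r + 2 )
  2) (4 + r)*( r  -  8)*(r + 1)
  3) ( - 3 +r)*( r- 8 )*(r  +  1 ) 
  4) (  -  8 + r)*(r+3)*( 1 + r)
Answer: 4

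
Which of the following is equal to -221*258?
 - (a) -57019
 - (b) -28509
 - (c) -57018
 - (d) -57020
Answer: c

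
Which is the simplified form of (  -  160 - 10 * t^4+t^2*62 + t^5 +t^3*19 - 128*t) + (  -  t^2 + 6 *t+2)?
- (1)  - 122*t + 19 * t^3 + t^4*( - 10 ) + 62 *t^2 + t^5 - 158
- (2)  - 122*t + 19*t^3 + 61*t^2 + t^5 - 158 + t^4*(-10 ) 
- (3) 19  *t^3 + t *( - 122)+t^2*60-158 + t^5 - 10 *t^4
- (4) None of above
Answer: 2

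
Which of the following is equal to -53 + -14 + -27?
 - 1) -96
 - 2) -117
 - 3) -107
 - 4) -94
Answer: 4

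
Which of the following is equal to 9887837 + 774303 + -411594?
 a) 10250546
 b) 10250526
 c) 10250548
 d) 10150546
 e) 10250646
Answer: a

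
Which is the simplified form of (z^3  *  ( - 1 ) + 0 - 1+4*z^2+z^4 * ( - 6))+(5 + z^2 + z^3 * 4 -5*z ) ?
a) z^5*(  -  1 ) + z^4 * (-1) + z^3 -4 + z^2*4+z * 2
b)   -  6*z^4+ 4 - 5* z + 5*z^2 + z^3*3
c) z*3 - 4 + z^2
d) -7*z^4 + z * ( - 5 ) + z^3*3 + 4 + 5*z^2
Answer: b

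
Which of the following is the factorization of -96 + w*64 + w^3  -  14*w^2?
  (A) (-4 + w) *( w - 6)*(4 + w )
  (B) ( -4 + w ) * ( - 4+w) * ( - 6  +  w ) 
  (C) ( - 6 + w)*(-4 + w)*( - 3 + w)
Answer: B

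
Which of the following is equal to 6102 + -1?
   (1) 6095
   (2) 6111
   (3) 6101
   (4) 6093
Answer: 3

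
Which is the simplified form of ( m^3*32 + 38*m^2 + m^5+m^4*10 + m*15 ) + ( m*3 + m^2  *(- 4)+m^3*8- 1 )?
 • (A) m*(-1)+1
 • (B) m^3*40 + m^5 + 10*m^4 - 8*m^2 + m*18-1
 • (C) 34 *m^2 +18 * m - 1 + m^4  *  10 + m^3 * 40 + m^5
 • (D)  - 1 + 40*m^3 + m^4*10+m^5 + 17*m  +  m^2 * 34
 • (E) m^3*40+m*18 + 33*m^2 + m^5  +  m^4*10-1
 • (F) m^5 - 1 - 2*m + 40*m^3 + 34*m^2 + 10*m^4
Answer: C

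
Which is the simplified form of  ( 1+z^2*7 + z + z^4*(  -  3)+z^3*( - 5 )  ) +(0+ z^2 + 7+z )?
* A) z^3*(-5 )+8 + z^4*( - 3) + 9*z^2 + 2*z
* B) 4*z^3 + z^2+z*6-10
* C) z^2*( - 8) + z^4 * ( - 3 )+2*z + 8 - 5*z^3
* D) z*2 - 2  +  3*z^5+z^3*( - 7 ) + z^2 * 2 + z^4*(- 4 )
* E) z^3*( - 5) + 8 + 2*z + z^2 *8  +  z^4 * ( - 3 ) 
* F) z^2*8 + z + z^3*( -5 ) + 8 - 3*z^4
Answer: E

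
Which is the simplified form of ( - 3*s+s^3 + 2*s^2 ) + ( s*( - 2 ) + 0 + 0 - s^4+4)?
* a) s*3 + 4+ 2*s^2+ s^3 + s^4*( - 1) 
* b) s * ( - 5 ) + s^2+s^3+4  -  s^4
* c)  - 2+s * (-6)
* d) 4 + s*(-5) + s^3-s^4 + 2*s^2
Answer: d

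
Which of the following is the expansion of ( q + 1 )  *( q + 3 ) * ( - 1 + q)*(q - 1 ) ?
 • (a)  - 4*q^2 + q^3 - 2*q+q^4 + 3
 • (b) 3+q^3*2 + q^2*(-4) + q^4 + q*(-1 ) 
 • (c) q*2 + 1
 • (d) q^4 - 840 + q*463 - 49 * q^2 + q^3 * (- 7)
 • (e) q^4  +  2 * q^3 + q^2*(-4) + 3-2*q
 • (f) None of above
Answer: e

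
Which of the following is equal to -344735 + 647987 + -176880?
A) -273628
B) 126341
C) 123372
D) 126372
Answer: D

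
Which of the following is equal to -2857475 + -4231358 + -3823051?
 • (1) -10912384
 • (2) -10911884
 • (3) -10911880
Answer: 2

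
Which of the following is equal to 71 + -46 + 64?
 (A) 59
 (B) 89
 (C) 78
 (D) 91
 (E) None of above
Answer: B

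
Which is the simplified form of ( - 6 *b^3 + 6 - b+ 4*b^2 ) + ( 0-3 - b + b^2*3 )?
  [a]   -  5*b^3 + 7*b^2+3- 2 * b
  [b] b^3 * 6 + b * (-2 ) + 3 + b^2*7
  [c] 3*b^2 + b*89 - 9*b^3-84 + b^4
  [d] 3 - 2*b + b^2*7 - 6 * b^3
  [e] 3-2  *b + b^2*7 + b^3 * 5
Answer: d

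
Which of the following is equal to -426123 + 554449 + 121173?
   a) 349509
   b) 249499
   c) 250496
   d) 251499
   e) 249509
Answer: b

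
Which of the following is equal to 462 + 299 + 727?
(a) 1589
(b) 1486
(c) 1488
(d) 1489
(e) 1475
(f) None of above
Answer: c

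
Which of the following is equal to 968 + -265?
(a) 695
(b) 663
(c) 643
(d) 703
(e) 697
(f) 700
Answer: d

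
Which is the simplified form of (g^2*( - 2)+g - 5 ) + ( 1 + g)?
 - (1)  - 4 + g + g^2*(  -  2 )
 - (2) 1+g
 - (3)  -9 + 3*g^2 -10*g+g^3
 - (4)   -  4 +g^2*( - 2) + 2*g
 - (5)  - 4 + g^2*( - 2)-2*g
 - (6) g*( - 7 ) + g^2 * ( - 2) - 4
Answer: 4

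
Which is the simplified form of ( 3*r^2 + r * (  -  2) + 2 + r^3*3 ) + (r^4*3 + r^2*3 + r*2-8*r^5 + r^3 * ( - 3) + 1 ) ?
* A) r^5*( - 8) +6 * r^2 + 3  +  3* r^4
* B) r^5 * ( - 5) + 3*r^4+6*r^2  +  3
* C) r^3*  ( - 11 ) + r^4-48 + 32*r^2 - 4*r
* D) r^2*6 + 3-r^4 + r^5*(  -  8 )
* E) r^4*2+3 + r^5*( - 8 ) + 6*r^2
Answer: A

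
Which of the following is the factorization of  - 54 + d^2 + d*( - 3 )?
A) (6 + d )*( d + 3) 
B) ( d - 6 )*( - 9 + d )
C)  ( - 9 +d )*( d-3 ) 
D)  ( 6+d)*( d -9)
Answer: D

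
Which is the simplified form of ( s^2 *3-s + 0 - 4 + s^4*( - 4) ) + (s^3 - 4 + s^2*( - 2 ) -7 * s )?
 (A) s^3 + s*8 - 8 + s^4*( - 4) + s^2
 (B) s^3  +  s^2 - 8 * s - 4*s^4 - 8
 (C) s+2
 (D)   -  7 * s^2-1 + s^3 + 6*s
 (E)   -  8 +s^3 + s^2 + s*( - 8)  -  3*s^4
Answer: B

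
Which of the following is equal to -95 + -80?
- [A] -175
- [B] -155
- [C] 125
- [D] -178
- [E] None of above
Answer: A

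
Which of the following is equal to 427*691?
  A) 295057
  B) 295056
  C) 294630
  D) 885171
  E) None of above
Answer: A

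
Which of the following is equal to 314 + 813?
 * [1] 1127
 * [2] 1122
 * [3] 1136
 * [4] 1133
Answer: 1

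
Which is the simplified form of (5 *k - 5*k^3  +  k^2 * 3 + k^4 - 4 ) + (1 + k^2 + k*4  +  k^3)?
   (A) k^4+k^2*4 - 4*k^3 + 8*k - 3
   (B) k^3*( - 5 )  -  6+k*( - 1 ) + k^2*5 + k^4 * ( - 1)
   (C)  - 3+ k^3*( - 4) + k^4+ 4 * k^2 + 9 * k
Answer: C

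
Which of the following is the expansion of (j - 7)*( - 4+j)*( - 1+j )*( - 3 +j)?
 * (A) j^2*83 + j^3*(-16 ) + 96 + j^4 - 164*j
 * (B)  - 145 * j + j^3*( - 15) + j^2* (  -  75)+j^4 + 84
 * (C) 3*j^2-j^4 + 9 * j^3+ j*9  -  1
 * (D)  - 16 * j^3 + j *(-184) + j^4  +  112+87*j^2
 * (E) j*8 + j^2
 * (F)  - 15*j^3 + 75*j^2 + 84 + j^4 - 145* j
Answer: F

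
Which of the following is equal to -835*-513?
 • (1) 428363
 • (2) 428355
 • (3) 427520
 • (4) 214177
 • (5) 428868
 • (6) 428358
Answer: 2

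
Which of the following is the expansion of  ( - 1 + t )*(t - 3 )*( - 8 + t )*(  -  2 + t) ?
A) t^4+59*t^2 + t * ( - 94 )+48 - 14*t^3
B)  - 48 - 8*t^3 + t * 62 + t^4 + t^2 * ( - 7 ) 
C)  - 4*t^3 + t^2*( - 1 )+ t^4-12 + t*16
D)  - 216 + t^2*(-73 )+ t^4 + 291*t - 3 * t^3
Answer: A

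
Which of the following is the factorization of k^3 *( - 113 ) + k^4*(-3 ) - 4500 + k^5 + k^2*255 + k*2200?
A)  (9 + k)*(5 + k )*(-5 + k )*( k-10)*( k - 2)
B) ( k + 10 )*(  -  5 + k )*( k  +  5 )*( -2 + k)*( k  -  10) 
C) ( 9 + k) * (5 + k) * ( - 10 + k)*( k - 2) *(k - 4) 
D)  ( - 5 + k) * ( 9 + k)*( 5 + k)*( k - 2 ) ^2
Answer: A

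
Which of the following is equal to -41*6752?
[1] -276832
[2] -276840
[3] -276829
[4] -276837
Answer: 1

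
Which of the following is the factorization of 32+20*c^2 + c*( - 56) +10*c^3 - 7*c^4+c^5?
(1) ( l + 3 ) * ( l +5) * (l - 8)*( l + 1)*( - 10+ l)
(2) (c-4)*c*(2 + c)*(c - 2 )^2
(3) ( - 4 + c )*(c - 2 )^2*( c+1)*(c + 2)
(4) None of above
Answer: 4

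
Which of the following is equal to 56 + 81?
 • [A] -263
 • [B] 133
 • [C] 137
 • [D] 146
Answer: C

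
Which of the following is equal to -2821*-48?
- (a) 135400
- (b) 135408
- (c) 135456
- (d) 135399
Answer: b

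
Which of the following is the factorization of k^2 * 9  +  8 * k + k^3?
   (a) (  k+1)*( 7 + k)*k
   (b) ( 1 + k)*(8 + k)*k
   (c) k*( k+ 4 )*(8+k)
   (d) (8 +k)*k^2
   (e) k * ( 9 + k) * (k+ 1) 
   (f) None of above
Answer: b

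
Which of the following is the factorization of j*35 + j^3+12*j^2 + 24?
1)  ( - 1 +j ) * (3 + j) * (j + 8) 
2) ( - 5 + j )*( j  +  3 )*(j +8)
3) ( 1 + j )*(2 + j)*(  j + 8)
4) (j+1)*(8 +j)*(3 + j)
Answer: 4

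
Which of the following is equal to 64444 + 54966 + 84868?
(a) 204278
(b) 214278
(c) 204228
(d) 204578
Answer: a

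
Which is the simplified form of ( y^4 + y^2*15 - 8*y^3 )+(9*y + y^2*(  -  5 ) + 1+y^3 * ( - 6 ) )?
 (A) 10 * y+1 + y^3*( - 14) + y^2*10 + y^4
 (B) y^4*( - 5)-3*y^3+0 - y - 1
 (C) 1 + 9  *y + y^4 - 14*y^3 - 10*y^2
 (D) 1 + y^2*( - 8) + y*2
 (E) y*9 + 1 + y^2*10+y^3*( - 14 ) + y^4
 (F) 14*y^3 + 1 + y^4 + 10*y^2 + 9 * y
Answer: E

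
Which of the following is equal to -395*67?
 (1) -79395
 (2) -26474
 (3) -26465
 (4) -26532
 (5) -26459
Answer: 3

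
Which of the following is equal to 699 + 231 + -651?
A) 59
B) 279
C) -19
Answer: B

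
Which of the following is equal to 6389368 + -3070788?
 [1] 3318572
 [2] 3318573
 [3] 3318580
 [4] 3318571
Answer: 3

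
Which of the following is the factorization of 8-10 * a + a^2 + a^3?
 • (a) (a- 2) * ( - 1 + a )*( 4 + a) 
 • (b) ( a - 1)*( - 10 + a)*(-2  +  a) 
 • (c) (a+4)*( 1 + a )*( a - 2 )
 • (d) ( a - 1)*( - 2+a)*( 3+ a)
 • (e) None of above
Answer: a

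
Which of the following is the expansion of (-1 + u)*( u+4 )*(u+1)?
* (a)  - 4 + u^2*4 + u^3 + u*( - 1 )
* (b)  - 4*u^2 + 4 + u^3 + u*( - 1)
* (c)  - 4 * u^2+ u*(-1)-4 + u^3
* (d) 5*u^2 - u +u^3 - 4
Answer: a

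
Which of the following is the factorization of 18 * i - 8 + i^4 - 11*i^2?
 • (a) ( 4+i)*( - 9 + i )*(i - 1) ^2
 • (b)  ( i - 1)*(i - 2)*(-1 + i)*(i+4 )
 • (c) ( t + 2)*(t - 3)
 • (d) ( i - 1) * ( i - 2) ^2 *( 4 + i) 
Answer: b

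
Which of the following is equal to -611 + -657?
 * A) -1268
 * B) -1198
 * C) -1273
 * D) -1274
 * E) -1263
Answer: A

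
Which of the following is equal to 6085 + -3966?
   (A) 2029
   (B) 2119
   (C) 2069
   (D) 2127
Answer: B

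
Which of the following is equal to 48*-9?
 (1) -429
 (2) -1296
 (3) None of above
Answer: 3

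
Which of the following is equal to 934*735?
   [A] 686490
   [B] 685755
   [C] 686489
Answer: A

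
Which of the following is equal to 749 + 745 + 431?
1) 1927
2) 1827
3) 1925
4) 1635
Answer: 3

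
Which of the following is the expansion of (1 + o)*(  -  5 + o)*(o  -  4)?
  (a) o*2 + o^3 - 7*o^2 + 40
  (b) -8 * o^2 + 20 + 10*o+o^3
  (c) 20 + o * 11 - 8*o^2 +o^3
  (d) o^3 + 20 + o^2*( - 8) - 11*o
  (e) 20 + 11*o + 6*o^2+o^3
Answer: c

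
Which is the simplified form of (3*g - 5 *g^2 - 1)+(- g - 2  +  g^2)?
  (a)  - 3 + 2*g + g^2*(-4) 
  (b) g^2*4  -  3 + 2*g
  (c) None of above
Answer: a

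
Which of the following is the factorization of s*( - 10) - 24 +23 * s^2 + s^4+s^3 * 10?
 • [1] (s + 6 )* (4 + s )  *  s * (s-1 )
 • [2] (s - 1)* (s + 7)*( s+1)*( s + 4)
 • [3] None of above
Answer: 3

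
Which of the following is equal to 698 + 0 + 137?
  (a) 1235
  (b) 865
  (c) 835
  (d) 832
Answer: c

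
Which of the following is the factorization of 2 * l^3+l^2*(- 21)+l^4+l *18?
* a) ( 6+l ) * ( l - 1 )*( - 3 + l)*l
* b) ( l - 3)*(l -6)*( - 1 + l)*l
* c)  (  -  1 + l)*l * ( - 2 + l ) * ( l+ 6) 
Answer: a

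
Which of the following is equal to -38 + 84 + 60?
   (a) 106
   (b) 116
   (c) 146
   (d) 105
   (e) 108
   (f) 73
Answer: a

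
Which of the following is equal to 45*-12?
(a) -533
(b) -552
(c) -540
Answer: c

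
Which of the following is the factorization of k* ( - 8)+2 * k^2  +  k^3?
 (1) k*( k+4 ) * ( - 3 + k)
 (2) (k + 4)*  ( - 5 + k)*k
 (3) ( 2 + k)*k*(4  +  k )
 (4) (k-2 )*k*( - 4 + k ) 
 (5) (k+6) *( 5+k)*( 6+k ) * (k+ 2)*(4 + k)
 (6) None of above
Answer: 6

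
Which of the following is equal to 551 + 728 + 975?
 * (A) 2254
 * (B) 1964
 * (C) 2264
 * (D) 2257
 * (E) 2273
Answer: A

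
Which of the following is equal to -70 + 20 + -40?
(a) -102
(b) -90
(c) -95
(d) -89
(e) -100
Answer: b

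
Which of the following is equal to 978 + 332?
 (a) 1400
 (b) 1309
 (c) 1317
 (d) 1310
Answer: d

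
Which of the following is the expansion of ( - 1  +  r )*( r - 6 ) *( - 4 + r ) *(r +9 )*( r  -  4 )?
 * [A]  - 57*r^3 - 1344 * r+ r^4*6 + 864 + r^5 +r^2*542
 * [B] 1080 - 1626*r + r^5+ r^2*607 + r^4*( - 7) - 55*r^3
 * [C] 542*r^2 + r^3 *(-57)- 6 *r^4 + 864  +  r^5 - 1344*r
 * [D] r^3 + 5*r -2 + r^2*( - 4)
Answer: C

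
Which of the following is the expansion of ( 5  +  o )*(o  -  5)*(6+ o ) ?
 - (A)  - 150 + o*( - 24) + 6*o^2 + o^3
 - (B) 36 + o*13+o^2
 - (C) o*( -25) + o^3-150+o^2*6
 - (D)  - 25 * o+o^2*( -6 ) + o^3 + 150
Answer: C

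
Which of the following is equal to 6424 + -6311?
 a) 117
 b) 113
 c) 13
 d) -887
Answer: b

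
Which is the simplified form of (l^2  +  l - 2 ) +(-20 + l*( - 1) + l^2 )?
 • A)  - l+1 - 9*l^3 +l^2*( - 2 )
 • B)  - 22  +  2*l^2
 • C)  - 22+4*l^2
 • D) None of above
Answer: B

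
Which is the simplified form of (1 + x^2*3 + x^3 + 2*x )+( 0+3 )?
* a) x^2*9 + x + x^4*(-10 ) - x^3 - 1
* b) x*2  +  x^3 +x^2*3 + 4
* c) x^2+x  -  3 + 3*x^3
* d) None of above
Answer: b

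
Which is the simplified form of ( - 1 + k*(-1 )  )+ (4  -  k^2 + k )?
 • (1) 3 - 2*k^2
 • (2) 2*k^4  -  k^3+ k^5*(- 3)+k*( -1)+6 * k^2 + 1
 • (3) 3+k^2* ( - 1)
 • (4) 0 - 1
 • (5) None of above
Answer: 3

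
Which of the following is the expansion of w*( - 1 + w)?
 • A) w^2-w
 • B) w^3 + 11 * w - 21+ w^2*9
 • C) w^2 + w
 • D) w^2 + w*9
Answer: A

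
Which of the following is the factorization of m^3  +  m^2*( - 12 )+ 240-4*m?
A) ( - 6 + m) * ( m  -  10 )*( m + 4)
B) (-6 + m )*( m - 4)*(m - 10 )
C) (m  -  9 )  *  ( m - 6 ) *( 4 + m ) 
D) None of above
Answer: A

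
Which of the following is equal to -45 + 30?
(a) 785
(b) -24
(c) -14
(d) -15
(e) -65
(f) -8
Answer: d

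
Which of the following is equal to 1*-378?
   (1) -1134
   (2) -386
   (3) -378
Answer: 3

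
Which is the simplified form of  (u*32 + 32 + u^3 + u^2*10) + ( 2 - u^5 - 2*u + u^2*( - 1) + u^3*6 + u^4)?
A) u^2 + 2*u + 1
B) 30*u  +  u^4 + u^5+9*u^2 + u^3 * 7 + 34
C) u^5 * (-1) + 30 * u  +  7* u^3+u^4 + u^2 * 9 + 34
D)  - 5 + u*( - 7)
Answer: C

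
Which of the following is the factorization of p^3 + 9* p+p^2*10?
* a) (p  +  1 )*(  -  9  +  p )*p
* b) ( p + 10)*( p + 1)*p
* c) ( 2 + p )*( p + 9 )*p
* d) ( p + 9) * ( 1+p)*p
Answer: d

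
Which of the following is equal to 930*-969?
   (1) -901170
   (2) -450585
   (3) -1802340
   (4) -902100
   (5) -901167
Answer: 1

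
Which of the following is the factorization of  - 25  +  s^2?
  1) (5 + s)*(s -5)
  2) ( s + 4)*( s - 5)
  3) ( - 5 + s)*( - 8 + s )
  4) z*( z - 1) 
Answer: 1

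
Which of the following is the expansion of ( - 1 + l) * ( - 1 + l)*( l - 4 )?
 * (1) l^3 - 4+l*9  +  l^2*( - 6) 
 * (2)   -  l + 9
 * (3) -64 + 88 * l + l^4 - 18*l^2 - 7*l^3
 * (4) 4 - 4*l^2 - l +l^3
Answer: 1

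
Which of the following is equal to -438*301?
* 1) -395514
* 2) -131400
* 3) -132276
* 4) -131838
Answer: 4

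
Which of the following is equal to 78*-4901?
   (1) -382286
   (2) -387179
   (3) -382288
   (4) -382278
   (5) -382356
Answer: 4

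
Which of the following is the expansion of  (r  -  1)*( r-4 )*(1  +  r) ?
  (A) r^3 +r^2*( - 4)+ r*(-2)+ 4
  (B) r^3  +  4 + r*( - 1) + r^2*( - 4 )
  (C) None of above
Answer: B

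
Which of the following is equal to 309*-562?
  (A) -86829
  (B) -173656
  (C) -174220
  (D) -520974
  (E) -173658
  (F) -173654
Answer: E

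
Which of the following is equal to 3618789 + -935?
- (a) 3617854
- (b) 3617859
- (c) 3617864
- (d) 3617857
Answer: a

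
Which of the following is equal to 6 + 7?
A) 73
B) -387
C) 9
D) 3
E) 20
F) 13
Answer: F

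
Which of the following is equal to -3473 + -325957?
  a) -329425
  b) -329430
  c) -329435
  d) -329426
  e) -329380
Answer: b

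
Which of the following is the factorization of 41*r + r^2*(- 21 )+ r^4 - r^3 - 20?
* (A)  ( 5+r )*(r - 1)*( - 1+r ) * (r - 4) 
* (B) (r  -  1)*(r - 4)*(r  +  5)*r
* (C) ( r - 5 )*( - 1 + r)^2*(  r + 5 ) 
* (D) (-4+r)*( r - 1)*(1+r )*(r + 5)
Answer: A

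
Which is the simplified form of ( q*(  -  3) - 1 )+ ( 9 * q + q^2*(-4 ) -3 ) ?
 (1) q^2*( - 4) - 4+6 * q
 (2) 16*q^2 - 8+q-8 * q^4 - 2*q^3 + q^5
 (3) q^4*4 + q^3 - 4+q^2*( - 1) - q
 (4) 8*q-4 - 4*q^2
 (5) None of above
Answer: 1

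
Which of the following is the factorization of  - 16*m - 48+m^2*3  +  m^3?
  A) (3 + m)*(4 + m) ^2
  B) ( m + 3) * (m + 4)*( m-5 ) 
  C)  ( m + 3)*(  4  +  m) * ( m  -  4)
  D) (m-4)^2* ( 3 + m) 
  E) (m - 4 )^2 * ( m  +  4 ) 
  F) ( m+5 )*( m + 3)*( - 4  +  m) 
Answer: C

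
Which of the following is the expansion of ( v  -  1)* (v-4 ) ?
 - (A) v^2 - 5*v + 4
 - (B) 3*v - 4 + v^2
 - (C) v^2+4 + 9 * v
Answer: A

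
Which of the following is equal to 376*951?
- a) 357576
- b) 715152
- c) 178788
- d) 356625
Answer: a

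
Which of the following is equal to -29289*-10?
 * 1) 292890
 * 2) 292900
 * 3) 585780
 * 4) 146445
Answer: 1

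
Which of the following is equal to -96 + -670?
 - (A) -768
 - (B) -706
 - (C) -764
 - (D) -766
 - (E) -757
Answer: D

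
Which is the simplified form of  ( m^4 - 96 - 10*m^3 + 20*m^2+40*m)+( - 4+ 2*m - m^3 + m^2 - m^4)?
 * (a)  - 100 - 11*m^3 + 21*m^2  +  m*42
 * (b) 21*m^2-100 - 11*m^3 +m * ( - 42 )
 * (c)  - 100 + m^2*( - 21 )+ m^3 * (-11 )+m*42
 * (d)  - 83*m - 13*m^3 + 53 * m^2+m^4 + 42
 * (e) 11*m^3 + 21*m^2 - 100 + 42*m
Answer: a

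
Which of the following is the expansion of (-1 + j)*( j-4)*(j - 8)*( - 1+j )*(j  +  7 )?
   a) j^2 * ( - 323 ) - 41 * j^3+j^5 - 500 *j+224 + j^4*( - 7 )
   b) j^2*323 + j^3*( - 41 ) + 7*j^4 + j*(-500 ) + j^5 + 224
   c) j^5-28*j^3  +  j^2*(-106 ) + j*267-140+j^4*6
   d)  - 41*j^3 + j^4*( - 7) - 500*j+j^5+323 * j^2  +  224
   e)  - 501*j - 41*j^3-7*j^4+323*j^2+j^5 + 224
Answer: d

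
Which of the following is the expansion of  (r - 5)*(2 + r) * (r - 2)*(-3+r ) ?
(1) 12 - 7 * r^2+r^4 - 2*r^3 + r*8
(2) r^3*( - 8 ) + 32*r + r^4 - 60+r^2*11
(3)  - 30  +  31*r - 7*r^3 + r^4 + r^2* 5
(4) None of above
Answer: 2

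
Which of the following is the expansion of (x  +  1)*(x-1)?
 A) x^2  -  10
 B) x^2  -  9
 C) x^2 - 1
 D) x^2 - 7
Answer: C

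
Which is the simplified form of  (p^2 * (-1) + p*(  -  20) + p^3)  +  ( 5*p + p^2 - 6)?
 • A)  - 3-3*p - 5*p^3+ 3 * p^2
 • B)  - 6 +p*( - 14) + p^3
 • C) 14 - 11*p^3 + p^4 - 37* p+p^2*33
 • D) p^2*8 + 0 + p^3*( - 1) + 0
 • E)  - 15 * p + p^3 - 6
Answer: E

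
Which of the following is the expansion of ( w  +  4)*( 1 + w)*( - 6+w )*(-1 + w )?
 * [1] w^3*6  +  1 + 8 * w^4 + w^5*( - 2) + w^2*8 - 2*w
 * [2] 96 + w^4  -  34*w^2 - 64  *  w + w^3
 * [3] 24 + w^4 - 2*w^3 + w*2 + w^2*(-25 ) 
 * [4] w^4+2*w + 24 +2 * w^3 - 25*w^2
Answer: 3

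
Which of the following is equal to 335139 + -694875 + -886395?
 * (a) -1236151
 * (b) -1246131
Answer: b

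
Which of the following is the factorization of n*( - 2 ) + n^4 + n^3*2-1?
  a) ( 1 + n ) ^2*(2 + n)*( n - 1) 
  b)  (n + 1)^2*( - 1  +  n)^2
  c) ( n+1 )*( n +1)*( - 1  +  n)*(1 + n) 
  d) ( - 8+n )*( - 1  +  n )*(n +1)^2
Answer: c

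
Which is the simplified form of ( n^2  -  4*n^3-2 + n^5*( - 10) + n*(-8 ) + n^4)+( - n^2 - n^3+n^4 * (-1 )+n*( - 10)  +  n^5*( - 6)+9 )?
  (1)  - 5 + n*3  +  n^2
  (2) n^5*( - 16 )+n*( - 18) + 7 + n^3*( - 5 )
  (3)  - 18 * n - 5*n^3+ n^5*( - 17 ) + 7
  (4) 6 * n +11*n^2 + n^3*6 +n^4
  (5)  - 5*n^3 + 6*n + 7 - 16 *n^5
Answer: 2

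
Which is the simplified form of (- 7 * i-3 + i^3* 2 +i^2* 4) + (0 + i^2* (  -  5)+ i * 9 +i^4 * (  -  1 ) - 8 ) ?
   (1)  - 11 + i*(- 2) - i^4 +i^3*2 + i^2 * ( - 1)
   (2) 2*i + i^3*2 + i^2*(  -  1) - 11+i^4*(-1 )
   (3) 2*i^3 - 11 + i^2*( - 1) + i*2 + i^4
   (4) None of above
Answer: 2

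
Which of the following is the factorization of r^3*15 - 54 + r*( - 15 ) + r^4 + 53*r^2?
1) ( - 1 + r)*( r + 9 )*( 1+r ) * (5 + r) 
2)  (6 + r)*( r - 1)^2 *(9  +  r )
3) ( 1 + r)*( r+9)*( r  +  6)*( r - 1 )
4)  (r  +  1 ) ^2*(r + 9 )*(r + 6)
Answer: 3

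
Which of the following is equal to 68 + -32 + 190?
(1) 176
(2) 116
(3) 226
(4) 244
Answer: 3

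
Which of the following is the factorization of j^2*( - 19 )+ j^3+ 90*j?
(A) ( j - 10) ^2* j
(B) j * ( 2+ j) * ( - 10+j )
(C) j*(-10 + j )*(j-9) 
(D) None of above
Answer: C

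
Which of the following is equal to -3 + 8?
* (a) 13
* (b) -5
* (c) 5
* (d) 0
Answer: c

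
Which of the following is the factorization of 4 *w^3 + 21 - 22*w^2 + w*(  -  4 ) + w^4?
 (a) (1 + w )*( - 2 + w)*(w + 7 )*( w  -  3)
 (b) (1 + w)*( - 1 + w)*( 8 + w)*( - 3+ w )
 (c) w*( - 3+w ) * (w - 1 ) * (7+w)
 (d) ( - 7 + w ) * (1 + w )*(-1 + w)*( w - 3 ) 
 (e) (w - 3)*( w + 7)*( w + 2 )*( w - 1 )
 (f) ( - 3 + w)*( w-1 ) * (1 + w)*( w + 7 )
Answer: f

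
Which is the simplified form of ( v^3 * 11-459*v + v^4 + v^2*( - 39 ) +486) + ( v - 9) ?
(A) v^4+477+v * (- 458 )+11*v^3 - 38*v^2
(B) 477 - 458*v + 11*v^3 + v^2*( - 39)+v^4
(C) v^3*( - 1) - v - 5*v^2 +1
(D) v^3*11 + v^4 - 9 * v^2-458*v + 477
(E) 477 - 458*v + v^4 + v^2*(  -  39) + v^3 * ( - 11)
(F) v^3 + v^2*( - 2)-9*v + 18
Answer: B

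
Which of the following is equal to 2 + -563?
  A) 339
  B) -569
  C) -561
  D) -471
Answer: C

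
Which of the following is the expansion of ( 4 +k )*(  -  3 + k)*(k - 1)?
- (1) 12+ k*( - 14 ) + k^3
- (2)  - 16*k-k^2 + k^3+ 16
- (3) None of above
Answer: 3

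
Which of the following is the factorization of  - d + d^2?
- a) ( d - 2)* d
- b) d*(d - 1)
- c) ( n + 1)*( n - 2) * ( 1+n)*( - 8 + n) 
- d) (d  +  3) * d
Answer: b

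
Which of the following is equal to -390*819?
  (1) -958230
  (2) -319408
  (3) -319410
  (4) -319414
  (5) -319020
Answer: 3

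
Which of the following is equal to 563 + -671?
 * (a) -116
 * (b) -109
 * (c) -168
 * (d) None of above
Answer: d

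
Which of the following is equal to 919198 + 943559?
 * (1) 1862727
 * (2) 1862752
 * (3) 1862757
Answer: 3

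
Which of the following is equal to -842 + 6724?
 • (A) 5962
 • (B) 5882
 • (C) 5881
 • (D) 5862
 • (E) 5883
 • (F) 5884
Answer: B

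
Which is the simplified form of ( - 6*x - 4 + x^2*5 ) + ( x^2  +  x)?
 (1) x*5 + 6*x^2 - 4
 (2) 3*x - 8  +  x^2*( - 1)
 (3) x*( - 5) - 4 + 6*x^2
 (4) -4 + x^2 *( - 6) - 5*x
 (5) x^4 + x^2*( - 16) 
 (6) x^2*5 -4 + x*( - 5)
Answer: 3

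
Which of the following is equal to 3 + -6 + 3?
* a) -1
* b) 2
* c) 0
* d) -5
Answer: c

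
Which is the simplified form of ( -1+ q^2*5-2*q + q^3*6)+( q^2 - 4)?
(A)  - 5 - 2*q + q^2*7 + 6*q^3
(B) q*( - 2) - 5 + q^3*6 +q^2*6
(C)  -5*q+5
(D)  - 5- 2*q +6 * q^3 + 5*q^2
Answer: B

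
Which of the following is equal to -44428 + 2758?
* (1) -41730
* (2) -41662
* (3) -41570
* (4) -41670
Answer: 4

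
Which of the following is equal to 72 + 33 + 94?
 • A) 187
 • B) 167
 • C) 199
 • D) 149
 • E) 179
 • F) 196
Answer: C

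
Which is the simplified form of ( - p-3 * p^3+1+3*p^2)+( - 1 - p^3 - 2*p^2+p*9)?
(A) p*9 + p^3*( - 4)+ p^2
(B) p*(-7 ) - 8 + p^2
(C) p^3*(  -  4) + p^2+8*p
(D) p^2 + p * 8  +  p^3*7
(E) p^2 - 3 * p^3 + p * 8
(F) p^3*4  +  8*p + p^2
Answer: C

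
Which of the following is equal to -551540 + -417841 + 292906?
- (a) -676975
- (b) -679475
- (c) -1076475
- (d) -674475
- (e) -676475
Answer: e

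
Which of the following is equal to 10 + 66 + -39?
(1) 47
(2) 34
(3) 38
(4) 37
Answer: 4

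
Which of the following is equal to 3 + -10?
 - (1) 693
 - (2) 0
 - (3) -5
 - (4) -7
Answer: 4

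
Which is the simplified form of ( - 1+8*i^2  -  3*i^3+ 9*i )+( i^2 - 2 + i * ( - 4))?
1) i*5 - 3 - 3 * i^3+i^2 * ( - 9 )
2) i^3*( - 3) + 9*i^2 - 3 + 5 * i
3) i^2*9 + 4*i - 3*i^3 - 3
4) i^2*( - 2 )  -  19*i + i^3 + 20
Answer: 2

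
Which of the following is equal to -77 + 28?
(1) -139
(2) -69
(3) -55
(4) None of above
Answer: 4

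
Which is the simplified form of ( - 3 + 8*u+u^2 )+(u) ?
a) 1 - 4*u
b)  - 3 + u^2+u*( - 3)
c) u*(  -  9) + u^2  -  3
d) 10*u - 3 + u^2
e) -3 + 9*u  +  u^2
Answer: e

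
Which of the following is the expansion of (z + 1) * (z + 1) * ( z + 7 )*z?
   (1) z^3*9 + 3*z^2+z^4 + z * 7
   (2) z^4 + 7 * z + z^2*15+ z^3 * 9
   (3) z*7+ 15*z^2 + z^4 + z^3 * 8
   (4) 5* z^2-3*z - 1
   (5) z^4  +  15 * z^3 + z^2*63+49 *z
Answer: 2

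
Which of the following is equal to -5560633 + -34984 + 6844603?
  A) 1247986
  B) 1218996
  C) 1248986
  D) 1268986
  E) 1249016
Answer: C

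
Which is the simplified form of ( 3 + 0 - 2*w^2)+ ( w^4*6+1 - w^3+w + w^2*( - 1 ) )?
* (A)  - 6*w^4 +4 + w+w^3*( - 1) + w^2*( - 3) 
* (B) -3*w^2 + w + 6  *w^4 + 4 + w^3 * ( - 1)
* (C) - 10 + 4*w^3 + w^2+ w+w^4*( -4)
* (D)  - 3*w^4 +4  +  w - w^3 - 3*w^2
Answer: B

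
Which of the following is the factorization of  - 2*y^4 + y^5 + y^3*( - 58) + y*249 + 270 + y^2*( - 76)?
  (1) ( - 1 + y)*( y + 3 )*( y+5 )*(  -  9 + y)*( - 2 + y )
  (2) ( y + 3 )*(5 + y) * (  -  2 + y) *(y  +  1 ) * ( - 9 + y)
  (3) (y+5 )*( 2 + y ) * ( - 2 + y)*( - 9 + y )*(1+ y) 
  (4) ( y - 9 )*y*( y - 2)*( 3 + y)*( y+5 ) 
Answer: 2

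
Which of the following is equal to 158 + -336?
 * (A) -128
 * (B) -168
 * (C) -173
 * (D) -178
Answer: D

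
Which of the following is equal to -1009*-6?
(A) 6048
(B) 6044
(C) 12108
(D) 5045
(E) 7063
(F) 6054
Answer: F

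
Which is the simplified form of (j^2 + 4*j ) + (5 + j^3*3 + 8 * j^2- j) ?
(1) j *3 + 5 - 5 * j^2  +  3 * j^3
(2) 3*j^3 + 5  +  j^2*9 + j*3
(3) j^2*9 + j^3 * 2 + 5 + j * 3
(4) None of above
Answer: 2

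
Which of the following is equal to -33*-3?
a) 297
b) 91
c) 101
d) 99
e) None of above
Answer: d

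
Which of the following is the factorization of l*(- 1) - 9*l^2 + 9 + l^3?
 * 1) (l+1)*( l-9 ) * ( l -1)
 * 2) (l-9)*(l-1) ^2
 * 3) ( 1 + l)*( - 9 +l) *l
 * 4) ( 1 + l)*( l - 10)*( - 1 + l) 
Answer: 1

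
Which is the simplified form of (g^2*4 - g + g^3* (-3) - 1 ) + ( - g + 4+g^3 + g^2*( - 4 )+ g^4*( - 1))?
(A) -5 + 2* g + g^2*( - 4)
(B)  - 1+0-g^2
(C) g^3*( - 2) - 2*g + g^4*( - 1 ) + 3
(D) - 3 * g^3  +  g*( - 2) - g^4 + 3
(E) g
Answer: C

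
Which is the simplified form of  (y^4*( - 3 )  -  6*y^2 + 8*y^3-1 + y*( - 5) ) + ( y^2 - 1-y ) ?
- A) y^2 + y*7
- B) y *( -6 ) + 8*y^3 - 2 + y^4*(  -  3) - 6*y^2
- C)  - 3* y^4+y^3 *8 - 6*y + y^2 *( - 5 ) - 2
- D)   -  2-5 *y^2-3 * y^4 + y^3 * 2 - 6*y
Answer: C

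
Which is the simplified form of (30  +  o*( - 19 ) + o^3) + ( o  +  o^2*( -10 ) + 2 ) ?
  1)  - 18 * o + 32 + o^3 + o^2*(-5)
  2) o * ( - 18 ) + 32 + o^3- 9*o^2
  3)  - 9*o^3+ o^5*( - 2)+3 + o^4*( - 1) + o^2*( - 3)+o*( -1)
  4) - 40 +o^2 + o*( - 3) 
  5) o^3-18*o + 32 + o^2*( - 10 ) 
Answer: 5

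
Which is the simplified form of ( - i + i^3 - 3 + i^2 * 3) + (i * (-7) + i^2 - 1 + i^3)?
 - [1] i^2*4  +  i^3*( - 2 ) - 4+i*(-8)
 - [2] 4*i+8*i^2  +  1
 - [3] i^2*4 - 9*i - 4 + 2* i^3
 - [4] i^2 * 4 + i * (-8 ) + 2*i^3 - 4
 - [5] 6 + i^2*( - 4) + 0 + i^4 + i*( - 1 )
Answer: 4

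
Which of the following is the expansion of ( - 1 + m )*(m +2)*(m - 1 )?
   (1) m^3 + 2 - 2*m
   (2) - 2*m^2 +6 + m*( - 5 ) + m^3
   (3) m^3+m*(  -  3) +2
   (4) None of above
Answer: 3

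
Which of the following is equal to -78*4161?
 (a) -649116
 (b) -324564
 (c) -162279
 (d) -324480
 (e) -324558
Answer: e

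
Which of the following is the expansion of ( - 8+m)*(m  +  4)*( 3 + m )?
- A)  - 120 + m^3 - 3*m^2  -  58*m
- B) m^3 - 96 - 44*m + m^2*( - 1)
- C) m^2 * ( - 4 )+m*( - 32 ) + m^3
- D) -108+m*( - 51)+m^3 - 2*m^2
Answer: B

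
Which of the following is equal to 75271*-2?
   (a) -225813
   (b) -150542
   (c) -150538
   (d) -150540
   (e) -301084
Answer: b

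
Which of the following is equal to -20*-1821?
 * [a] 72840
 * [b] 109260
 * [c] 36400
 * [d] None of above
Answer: d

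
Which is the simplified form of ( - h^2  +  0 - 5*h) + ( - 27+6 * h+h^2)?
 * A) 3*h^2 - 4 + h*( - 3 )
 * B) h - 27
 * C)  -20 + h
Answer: B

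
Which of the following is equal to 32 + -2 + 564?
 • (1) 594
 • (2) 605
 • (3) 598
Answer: 1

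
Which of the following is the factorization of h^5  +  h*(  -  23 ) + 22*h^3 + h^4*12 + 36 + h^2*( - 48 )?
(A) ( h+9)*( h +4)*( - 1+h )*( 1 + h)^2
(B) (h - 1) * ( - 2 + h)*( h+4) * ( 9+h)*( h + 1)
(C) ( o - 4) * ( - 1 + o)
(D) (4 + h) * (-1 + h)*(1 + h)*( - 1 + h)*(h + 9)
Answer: D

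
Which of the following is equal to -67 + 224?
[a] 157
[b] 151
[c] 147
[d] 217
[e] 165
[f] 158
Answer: a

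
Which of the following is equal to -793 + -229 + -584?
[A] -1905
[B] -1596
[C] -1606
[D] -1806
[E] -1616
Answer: C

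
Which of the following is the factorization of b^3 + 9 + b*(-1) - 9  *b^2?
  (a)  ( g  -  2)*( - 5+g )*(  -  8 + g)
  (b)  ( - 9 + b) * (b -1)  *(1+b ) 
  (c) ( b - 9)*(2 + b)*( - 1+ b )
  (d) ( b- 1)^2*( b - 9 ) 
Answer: b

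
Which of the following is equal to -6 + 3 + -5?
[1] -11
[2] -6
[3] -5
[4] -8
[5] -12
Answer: 4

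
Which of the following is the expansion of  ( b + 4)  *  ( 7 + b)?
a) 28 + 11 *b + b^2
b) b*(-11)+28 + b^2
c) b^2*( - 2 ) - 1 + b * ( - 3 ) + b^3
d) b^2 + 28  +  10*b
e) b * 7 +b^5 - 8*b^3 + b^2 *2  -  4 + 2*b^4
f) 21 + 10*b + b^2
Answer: a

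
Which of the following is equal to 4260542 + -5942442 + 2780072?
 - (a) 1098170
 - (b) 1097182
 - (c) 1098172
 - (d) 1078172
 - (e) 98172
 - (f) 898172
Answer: c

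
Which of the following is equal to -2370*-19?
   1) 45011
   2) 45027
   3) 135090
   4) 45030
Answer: 4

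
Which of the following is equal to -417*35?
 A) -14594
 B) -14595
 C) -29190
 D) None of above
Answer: B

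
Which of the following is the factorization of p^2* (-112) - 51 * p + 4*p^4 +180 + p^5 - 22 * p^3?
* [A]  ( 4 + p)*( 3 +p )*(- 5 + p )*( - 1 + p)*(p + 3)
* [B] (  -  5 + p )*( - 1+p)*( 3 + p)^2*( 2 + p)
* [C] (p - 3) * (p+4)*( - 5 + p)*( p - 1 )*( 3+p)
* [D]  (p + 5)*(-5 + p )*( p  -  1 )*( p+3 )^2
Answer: A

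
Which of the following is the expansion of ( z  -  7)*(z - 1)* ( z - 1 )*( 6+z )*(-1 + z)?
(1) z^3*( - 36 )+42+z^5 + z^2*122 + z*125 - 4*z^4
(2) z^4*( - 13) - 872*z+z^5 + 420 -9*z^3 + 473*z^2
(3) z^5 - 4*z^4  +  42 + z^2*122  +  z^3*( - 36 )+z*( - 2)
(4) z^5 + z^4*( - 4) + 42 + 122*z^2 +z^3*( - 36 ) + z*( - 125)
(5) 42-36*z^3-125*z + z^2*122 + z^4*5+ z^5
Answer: 4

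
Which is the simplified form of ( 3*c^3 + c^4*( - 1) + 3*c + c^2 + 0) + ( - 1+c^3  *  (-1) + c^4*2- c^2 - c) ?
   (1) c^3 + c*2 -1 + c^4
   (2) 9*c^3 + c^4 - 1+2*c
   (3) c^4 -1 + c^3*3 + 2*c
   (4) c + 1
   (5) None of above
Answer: 5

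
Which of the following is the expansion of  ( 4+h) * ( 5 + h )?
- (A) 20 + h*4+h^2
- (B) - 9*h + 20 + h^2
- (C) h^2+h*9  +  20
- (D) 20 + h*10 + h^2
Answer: C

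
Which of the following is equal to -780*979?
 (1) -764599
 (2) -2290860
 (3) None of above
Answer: 3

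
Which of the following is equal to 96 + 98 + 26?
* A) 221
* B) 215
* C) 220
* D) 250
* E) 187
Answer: C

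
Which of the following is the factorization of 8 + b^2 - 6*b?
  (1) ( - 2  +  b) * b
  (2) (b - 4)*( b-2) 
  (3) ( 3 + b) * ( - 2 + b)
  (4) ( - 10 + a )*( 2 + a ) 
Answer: 2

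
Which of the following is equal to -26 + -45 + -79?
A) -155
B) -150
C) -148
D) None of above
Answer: B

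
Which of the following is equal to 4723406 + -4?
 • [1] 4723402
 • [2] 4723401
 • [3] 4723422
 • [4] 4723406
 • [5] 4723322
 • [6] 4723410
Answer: 1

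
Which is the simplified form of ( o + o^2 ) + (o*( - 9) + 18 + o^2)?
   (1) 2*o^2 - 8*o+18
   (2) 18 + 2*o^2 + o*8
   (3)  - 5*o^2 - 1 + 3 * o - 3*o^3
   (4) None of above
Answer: 1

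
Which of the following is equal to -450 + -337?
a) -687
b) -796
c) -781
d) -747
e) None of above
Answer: e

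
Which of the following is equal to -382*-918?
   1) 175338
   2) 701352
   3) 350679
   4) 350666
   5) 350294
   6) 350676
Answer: 6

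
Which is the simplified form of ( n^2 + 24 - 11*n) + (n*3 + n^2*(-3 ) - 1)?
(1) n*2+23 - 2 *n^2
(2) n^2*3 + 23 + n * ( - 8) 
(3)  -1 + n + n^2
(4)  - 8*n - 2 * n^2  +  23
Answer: 4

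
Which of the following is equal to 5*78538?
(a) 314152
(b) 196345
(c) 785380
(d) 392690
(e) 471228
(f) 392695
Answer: d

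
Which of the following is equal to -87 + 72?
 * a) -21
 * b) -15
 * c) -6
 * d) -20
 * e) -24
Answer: b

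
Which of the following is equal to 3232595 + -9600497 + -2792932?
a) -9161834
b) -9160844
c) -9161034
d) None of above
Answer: d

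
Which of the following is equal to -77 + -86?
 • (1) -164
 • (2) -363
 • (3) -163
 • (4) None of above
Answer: 3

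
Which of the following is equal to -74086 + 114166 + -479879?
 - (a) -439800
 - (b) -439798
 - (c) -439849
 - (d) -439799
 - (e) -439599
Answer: d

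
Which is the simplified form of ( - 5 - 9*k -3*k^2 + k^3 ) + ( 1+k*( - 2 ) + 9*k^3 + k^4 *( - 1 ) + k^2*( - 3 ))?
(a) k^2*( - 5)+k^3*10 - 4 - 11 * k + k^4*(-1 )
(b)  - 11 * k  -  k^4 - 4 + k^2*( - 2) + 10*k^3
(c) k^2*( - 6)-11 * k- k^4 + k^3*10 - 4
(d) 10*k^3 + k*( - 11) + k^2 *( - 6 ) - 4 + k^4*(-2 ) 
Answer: c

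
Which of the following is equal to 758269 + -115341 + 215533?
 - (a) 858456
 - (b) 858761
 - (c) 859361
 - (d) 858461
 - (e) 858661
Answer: d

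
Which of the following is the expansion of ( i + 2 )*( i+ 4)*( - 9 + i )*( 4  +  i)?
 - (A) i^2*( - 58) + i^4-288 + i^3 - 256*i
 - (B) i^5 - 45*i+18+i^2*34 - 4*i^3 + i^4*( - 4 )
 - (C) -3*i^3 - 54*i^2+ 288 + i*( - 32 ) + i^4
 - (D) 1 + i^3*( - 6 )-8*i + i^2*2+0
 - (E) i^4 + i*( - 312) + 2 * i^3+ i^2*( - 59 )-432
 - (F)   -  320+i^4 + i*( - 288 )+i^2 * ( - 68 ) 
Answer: A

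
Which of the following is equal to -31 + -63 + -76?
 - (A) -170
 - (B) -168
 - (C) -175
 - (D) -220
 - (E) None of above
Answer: A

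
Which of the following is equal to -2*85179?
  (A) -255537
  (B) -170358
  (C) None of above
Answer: B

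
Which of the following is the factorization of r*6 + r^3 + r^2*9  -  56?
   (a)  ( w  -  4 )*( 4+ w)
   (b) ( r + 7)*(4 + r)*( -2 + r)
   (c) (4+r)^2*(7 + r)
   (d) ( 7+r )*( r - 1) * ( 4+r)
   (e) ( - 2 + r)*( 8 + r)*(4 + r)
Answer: b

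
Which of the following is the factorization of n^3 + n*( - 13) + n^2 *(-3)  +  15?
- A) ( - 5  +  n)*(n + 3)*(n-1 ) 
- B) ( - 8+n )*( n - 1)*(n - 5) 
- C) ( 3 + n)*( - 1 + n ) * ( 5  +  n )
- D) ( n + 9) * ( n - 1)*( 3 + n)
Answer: A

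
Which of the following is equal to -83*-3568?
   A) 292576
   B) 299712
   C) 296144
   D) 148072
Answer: C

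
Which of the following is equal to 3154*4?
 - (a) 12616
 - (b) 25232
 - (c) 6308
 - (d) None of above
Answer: a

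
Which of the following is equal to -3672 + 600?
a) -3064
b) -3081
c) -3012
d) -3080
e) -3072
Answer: e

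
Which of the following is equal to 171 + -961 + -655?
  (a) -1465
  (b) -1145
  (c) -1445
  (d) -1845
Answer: c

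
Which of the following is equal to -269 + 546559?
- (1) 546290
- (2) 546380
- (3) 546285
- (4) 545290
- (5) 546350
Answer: 1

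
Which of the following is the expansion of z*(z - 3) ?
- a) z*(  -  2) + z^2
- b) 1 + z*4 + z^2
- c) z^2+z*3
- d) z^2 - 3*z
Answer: d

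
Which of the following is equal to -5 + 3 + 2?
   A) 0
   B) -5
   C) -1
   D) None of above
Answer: A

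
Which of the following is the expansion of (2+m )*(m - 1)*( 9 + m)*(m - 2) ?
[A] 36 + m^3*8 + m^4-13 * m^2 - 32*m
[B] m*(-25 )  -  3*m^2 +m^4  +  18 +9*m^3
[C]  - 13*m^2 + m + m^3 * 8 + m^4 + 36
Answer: A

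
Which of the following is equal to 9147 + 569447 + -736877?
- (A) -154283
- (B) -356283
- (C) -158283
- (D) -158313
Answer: C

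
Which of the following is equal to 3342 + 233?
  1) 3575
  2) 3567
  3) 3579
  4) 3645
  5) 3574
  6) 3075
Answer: 1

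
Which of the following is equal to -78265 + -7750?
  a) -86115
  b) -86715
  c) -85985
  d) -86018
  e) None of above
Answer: e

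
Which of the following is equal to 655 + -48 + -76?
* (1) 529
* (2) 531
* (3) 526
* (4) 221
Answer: 2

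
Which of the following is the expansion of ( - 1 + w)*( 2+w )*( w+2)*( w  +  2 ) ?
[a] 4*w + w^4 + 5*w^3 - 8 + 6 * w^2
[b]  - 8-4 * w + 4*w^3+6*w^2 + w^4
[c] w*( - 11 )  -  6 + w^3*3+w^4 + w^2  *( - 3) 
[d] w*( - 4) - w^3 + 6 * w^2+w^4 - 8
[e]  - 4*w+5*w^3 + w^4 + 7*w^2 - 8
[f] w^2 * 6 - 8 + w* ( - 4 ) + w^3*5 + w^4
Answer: f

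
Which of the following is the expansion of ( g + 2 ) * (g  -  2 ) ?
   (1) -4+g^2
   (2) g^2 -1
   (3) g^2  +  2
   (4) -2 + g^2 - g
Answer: 1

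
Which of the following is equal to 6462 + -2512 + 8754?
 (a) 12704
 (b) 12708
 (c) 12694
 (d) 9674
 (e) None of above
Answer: a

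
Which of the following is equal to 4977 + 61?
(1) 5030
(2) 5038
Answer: 2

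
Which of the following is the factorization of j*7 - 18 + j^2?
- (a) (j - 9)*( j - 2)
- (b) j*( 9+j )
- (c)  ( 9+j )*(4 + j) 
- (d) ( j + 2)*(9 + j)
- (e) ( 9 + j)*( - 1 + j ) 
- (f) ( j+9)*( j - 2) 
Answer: f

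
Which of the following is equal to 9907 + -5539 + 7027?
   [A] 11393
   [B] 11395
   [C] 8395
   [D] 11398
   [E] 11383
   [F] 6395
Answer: B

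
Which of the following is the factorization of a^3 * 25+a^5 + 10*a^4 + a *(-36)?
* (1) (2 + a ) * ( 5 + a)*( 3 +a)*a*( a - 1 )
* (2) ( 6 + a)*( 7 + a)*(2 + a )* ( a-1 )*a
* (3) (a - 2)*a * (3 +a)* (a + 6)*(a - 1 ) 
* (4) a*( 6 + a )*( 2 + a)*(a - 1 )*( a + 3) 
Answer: 4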